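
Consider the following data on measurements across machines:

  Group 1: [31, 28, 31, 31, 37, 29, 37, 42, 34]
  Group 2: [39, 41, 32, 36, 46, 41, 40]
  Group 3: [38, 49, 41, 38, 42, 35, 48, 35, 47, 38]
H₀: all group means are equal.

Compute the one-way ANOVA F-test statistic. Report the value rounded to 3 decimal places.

test statistic = 6.582

Group means [33.33, 39.29, 41.10], grand mean 37.923
SSB = Σnᵢ(x̄ᵢ−x̄)² = 303.518; SSW = ΣΣ(x−x̄ᵢ)² = 530.329
MSB = 303.518/2 = 151.7588; MSW = 530.329/23 = 23.0578
F = MSB/MSW = 6.5817
df = (2, 23)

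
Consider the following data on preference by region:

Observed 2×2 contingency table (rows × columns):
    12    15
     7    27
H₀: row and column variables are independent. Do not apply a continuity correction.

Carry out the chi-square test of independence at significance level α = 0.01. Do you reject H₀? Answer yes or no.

reject H₀: no

Row totals [27, 34], col totals [19, 42], n=61
χ² = (12−8.41)²/8.41 + (15−18.59)²/18.59 + (7−10.59)²/10.59 + (27−23.41)²/23.41 = 3.9937
df = 1
p-value (upper-tail) = 0.04567
At α=0.01: p ≥ α → fail to reject H₀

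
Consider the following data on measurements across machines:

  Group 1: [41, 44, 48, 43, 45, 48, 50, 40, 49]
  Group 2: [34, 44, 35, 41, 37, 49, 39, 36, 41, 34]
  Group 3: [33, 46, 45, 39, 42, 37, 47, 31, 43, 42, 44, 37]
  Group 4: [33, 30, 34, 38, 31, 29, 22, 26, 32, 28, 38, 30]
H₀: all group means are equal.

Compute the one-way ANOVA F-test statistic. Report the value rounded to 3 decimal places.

test statistic = 18.010

Group means [45.33, 39.00, 40.50, 30.92], grand mean 38.488
SSB = Σnᵢ(x̄ᵢ−x̄)² = 1160.828; SSW = ΣΣ(x−x̄ᵢ)² = 837.917
MSB = 1160.828/3 = 386.9425; MSW = 837.917/39 = 21.4850
F = MSB/MSW = 18.0099
df = (3, 39)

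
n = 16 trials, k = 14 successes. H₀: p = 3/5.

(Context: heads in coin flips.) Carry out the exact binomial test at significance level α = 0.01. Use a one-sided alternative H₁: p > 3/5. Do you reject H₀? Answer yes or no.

Exact binomial: n=16, k=14, p₀=3/5=0.6000
P(X≥14) from Σ C(n,i)·p₀^i·(1−p₀)^(n−i)
p-value (one-sided, H₁ greater) = 0.01834
At α=0.01: p ≥ α → fail to reject H₀

reject H₀: no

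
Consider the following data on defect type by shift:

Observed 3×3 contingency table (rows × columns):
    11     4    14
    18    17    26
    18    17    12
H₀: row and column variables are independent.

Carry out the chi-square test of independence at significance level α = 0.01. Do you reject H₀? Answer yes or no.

Row totals [29, 61, 47], col totals [47, 38, 52], n=137
χ² = (11−9.95)²/9.95 + (4−8.04)²/8.04 + (14−11.01)²/11.01 + (18−20.93)²/20.93 + (17−16.92)²/16.92 + (26−23.15)²/23.15 + (18−16.12)²/16.12 + (17−13.04)²/13.04 + (12−17.84)²/17.84 = 7.0521
df = 4
p-value (upper-tail) = 0.13316
At α=0.01: p ≥ α → fail to reject H₀

reject H₀: no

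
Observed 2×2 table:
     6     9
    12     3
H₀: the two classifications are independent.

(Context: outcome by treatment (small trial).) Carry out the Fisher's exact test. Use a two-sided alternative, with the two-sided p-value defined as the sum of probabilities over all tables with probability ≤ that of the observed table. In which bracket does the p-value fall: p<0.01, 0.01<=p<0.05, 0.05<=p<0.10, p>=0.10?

p-value bracket: 0.05<=p<0.10

Margins: r₁=15, r₂=15, c₁=18, c₂=12, n=30
p_obs = C(15,6)·C(15,12)/C(30,18); sum pmf over tables with pmf ≤ p_obs
p-value (two-sided) = 0.06043
→ bracket: 0.05<=p<0.10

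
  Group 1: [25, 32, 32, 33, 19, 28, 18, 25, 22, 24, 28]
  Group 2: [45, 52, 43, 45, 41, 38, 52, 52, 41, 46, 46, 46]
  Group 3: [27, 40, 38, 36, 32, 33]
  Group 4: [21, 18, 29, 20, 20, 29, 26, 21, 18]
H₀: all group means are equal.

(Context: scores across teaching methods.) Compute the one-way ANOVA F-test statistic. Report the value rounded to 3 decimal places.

Group means [26.00, 45.58, 34.33, 22.44], grand mean 32.658
SSB = Σnᵢ(x̄ᵢ−x̄)² = 3448.080; SSW = ΣΣ(x−x̄ᵢ)² = 758.472
MSB = 3448.080/3 = 1149.3601; MSW = 758.472/34 = 22.3080
F = MSB/MSW = 51.5223
df = (3, 34)

test statistic = 51.522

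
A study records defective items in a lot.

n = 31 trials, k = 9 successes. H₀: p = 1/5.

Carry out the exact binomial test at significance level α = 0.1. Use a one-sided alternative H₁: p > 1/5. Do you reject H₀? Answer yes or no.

Exact binomial: n=31, k=9, p₀=1/5=0.2000
P(X≥9) from Σ C(n,i)·p₀^i·(1−p₀)^(n−i)
p-value (one-sided, H₁ greater) = 0.15076
At α=0.1: p ≥ α → fail to reject H₀

reject H₀: no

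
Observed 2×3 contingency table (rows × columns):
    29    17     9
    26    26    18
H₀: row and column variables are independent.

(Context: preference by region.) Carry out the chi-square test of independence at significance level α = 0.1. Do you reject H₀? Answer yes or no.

Row totals [55, 70], col totals [55, 43, 27], n=125
χ² = (29−24.20)²/24.20 + (17−18.92)²/18.92 + (9−11.88)²/11.88 + (26−30.80)²/30.80 + (26−24.08)²/24.08 + (18−15.12)²/15.12 = 3.2948
df = 2
p-value (upper-tail) = 0.19255
At α=0.1: p ≥ α → fail to reject H₀

reject H₀: no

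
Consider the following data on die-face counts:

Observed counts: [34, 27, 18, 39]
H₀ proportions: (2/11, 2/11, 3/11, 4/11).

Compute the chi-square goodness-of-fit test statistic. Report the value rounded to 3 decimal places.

n = 118; E_i = n·p_i = [21.45, 21.45, 32.18, 42.91]
χ² = (34−21.45)²/21.45 + (27−21.45)²/21.45 + (18−32.18)²/32.18 + (39−42.91)²/42.91 = 15.3750
df = 3

test statistic = 15.375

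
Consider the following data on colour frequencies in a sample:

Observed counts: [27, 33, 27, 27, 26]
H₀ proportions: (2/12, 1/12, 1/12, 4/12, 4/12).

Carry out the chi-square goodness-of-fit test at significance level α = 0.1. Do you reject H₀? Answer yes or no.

n = 140; E_i = n·p_i = [23.33, 11.67, 11.67, 46.67, 46.67]
χ² = (27−23.33)²/23.33 + (33−11.67)²/11.67 + (27−11.67)²/11.67 + (27−46.67)²/46.67 + (26−46.67)²/46.67 = 77.1786
df = 4
p-value (upper-tail) = 0.00000
At α=0.1: p < α → reject H₀

reject H₀: yes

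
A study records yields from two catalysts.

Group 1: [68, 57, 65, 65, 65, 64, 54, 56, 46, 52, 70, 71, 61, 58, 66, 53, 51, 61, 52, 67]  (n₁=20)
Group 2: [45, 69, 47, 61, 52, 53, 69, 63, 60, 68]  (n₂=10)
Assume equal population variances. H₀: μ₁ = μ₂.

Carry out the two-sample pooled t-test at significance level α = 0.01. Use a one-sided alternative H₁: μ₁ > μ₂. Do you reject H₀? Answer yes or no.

reject H₀: no

x̄₁=60.100, s₁=7.188, n₁=20
x̄₂=58.700, s₂=8.982, n₂=10
s_p² = [19·7.188² + 9·8.982²]/28 = 60.9964
SE = √(s_p²·(1/20+1/10)) = 3.0248
t = (60.100−58.700)/3.0248 = 0.4628
df = 28
p-value (one-sided, H₁ greater) = 0.32353
At α=0.01: p ≥ α → fail to reject H₀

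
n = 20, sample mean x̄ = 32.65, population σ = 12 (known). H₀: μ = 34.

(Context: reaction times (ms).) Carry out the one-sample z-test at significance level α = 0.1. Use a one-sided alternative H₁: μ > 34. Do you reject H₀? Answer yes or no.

SE = σ/√n = 12/√20 = 2.6833
z = (x̄−μ₀)/SE = (32.65−34)/2.6833 = -0.5031
p-value (one-sided, H₁ greater) = 0.69256
At α=0.1: p ≥ α → fail to reject H₀

reject H₀: no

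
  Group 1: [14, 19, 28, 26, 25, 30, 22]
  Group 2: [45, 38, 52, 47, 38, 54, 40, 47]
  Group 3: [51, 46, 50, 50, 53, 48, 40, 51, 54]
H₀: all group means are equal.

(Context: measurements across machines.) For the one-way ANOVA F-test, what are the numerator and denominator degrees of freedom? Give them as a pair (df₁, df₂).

degrees of freedom = [2, 21]

k = 3 groups, N = 24 total
df = (k−1, N−k) = (3−1, 24−3) = (2, 21)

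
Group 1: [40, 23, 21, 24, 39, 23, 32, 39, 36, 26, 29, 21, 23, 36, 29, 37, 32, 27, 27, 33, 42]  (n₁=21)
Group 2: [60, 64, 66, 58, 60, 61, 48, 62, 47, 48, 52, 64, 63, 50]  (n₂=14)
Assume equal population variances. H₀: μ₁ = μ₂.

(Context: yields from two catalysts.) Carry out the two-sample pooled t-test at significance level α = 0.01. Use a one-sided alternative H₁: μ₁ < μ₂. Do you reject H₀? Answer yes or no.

reject H₀: yes

x̄₁=30.429, s₁=6.787, n₁=21
x̄₂=57.357, s₂=6.846, n₂=14
s_p² = [20·6.787² + 13·6.846²]/33 = 46.3745
SE = √(s_p²·(1/21+1/14)) = 2.3496
t = (30.429−57.357)/2.3496 = -11.4608
df = 33
p-value (one-sided, H₁ less) = 0.00000
At α=0.01: p < α → reject H₀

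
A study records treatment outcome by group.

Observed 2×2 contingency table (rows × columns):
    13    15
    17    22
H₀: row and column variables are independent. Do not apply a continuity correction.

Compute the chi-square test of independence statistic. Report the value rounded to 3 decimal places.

test statistic = 0.053

Row totals [28, 39], col totals [30, 37], n=67
χ² = (13−12.54)²/12.54 + (15−15.46)²/15.46 + (17−17.46)²/17.46 + (22−21.54)²/21.54 = 0.0531
df = 1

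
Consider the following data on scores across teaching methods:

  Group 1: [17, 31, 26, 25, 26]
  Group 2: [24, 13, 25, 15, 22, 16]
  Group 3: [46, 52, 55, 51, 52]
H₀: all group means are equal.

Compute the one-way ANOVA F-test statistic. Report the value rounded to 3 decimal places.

Group means [25.00, 19.17, 51.20], grand mean 31.000
SSB = Σnᵢ(x̄ᵢ−x̄)² = 3060.367; SSW = ΣΣ(x−x̄ᵢ)² = 275.633
MSB = 3060.367/2 = 1530.1833; MSW = 275.633/13 = 21.2026
F = MSB/MSW = 72.1697
df = (2, 13)

test statistic = 72.170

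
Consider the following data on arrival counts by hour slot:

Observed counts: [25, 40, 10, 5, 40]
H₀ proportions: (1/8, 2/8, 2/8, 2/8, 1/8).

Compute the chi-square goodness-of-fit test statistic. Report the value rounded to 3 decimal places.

n = 120; E_i = n·p_i = [15.00, 30.00, 30.00, 30.00, 15.00]
χ² = (25−15.00)²/15.00 + (40−30.00)²/30.00 + (10−30.00)²/30.00 + (5−30.00)²/30.00 + (40−15.00)²/15.00 = 85.8333
df = 4

test statistic = 85.833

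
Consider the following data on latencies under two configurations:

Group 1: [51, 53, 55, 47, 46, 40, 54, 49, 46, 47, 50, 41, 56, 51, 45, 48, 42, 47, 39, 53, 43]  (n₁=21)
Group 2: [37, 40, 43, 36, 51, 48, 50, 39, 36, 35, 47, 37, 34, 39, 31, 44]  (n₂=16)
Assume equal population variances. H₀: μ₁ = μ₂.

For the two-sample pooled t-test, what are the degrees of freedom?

df = n₁ + n₂ − 2 = 21 + 16 − 2 = 35

degrees of freedom = 35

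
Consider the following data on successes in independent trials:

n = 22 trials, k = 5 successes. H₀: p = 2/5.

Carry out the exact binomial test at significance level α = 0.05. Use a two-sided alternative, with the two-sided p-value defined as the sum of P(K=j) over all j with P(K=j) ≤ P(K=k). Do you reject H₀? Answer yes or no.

Exact binomial: n=22, k=5, p₀=2/5=0.4000
P(X=j) = C(n,j)·p₀^j·(1−p₀)^(n−j); p = Σ P(X=j) over j with P(X=j) ≤ P(X=5)
p-value (two-sided) = 0.12733
At α=0.05: p ≥ α → fail to reject H₀

reject H₀: no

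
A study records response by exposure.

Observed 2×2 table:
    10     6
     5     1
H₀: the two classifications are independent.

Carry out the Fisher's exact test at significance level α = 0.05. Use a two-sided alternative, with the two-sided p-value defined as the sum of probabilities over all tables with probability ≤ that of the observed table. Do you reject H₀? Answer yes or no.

Margins: r₁=16, r₂=6, c₁=15, c₂=7, n=22
p_obs = C(16,10)·C(6,5)/C(22,15); sum pmf over tables with pmf ≤ p_obs
p-value (two-sided) = 0.61582
At α=0.05: p ≥ α → fail to reject H₀

reject H₀: no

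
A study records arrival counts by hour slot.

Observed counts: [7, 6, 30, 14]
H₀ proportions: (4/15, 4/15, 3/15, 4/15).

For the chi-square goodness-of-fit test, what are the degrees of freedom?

degrees of freedom = 3

df = k − 1 = 4 − 1 = 3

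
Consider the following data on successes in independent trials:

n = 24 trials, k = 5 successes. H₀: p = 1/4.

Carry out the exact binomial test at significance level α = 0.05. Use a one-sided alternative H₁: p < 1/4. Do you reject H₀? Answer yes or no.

reject H₀: no

Exact binomial: n=24, k=5, p₀=1/4=0.2500
P(X≤5) from Σ C(n,i)·p₀^i·(1−p₀)^(n−i)
p-value (one-sided, H₁ less) = 0.42216
At α=0.05: p ≥ α → fail to reject H₀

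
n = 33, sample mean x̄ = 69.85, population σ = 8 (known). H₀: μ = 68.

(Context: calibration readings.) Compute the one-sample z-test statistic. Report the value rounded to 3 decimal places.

test statistic = 1.328

SE = σ/√n = 8/√33 = 1.3926
z = (x̄−μ₀)/SE = (69.85−68)/1.3926 = 1.3284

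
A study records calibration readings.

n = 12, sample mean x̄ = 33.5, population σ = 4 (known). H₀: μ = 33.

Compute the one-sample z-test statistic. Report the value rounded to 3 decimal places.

test statistic = 0.433

SE = σ/√n = 4/√12 = 1.1547
z = (x̄−μ₀)/SE = (33.5−33)/1.1547 = 0.4330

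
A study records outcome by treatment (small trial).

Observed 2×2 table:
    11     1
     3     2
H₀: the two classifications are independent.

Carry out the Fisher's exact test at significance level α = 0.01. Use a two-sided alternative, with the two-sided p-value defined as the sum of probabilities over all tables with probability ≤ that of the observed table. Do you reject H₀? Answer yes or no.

reject H₀: no

Margins: r₁=12, r₂=5, c₁=14, c₂=3, n=17
p_obs = C(12,11)·C(5,3)/C(17,14); sum pmf over tables with pmf ≤ p_obs
p-value (two-sided) = 0.19118
At α=0.01: p ≥ α → fail to reject H₀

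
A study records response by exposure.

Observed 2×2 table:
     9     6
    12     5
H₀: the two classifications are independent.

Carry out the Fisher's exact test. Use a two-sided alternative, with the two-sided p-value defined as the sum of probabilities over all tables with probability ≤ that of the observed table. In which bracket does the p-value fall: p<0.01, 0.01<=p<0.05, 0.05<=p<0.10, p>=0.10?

Margins: r₁=15, r₂=17, c₁=21, c₂=11, n=32
p_obs = C(15,9)·C(17,12)/C(32,21); sum pmf over tables with pmf ≤ p_obs
p-value (two-sided) = 0.71195
→ bracket: p>=0.10

p-value bracket: p>=0.10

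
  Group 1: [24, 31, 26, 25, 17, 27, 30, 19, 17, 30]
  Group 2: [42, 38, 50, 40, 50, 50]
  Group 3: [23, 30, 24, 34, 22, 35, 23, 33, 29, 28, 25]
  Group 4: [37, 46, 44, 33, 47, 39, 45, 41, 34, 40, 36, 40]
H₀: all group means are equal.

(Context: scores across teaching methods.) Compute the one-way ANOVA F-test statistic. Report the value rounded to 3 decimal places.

test statistic = 32.959

Group means [24.60, 45.00, 27.82, 40.17], grand mean 33.436
SSB = Σnᵢ(x̄ᵢ−x̄)² = 2473.887; SSW = ΣΣ(x−x̄ᵢ)² = 875.703
MSB = 2473.887/3 = 824.6289; MSW = 875.703/35 = 25.0201
F = MSB/MSW = 32.9587
df = (3, 35)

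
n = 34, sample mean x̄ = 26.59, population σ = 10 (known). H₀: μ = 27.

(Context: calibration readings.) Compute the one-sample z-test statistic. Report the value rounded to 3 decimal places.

test statistic = -0.239

SE = σ/√n = 10/√34 = 1.7150
z = (x̄−μ₀)/SE = (26.59−27)/1.7150 = -0.2391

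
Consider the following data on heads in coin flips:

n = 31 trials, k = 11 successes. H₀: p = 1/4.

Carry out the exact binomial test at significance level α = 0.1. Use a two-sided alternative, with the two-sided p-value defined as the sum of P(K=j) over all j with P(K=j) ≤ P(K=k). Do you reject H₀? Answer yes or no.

Exact binomial: n=31, k=11, p₀=1/4=0.2500
P(X=j) = C(n,j)·p₀^j·(1−p₀)^(n−j); p = Σ P(X=j) over j with P(X=j) ≤ P(X=11)
p-value (two-sided) = 0.21121
At α=0.1: p ≥ α → fail to reject H₀

reject H₀: no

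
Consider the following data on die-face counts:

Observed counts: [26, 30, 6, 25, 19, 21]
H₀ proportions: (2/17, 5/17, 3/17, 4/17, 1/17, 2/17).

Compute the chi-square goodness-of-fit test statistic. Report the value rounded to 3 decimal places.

n = 127; E_i = n·p_i = [14.94, 37.35, 22.41, 29.88, 7.47, 14.94]
χ² = (26−14.94)²/14.94 + (30−37.35)²/37.35 + (6−22.41)²/22.41 + (25−29.88)²/29.88 + (19−7.47)²/7.47 + (21−14.94)²/14.94 = 42.6988
df = 5

test statistic = 42.699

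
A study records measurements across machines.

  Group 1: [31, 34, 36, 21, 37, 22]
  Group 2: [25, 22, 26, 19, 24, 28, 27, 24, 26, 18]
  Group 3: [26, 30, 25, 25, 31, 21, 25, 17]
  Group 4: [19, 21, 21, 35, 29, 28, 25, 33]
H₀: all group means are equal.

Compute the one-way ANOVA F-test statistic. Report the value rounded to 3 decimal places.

Group means [30.17, 23.90, 25.00, 26.38], grand mean 25.969
SSB = Σnᵢ(x̄ᵢ−x̄)² = 157.360; SSW = ΣΣ(x−x̄ᵢ)² = 729.608
MSB = 157.360/3 = 52.4535; MSW = 729.608/28 = 26.0574
F = MSB/MSW = 2.0130
df = (3, 28)

test statistic = 2.013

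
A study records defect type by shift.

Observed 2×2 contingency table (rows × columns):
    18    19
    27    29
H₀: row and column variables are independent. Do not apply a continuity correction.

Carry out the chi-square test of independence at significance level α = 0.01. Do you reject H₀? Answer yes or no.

Row totals [37, 56], col totals [45, 48], n=93
χ² = (18−17.90)²/17.90 + (19−19.10)²/19.10 + (27−27.10)²/27.10 + (29−28.90)²/28.90 = 0.0017
df = 1
p-value (upper-tail) = 0.96727
At α=0.01: p ≥ α → fail to reject H₀

reject H₀: no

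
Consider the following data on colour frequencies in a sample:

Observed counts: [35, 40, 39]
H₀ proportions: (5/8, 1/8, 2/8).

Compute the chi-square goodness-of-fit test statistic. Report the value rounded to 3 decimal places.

n = 114; E_i = n·p_i = [71.25, 14.25, 28.50]
χ² = (35−71.25)²/71.25 + (40−14.25)²/14.25 + (39−28.50)²/28.50 = 68.8421
df = 2

test statistic = 68.842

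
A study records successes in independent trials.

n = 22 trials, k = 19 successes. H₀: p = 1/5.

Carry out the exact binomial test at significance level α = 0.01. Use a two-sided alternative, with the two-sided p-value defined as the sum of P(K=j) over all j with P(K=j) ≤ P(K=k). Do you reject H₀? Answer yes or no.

Exact binomial: n=22, k=19, p₀=1/5=0.2000
P(X=j) = C(n,j)·p₀^j·(1−p₀)^(n−j); p = Σ P(X=j) over j with P(X=j) ≤ P(X=19)
p-value (two-sided) = 0.00000
At α=0.01: p < α → reject H₀

reject H₀: yes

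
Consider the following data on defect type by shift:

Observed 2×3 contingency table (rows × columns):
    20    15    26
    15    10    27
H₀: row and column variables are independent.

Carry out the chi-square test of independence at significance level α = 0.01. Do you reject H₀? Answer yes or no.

reject H₀: no

Row totals [61, 52], col totals [35, 25, 53], n=113
χ² = (20−18.89)²/18.89 + (15−13.50)²/13.50 + (26−28.61)²/28.61 + (15−16.11)²/16.11 + (10−11.50)²/11.50 + (27−24.39)²/24.39 = 1.0228
df = 2
p-value (upper-tail) = 0.59965
At α=0.01: p ≥ α → fail to reject H₀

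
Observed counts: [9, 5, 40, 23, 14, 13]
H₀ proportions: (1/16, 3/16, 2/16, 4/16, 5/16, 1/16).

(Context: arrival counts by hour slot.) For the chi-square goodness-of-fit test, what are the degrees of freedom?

degrees of freedom = 5

df = k − 1 = 6 − 1 = 5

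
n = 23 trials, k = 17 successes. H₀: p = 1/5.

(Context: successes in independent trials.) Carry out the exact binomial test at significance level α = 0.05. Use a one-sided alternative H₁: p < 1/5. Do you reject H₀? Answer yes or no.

Exact binomial: n=23, k=17, p₀=1/5=0.2000
P(X≤17) from Σ C(n,i)·p₀^i·(1−p₀)^(n−i)
p-value (one-sided, H₁ less) = 1.00000
At α=0.05: p ≥ α → fail to reject H₀

reject H₀: no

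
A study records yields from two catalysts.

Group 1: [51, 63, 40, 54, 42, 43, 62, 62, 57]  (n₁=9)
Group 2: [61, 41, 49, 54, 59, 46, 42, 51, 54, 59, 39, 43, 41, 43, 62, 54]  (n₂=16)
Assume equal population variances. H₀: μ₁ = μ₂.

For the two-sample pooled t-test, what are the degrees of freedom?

degrees of freedom = 23

df = n₁ + n₂ − 2 = 9 + 16 − 2 = 23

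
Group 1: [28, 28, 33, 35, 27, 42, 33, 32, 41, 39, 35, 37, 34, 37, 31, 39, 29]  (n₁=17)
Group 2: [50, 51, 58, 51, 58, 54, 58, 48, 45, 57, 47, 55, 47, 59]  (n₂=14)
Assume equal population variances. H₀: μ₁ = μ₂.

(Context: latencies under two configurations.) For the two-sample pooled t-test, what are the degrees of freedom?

df = n₁ + n₂ − 2 = 17 + 14 − 2 = 29

degrees of freedom = 29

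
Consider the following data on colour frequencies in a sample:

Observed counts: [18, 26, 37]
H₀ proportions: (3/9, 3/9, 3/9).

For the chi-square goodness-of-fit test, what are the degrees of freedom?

df = k − 1 = 3 − 1 = 2

degrees of freedom = 2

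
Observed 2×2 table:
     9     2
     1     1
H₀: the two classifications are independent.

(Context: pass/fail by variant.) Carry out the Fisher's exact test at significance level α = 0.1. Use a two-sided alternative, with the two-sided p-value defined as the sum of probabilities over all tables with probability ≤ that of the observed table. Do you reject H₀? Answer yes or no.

reject H₀: no

Margins: r₁=11, r₂=2, c₁=10, c₂=3, n=13
p_obs = C(11,9)·C(2,1)/C(13,10); sum pmf over tables with pmf ≤ p_obs
p-value (two-sided) = 0.42308
At α=0.1: p ≥ α → fail to reject H₀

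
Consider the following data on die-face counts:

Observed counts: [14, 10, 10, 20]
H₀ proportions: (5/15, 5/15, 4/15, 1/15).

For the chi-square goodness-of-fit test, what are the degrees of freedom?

df = k − 1 = 4 − 1 = 3

degrees of freedom = 3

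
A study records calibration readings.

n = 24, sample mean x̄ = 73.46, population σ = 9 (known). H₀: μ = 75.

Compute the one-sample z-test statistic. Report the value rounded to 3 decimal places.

test statistic = -0.838

SE = σ/√n = 9/√24 = 1.8371
z = (x̄−μ₀)/SE = (73.46−75)/1.8371 = -0.8383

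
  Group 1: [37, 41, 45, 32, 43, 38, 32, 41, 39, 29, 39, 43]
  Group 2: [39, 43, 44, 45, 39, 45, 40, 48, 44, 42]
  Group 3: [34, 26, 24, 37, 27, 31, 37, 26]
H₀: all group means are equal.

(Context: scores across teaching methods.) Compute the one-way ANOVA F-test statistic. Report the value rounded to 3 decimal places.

test statistic = 17.929

Group means [38.25, 42.90, 30.25], grand mean 37.667
SSB = Σnᵢ(x̄ᵢ−x̄)² = 718.017; SSW = ΣΣ(x−x̄ᵢ)² = 540.650
MSB = 718.017/2 = 359.0083; MSW = 540.650/27 = 20.0241
F = MSB/MSW = 17.9288
df = (2, 27)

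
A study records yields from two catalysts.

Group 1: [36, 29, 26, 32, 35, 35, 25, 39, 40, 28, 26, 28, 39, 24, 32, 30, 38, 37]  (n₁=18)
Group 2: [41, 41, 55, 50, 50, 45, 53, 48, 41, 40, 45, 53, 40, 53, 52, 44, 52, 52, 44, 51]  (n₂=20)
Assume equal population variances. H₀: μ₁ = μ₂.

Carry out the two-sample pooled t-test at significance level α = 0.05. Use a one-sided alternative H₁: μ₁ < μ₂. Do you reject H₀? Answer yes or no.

x̄₁=32.167, s₁=5.350, n₁=18
x̄₂=47.500, s₂=5.176, n₂=20
s_p² = [17·5.350² + 19·5.176²]/36 = 27.6528
SE = √(s_p²·(1/18+1/20)) = 1.7085
t = (32.167−47.500)/1.7085 = -8.9748
df = 36
p-value (one-sided, H₁ less) = 0.00000
At α=0.05: p < α → reject H₀

reject H₀: yes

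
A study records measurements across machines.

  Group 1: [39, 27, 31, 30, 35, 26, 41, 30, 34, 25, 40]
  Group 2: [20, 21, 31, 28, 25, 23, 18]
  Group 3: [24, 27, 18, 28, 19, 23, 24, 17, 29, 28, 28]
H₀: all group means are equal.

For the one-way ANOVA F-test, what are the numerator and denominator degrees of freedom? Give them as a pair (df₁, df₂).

k = 3 groups, N = 29 total
df = (k−1, N−k) = (3−1, 29−3) = (2, 26)

degrees of freedom = [2, 26]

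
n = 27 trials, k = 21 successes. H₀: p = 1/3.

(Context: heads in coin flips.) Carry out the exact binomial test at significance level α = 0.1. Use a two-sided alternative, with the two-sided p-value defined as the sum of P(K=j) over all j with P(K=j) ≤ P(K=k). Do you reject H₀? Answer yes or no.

Exact binomial: n=27, k=21, p₀=1/3=0.3333
P(X=j) = C(n,j)·p₀^j·(1−p₀)^(n−j); p = Σ P(X=j) over j with P(X=j) ≤ P(X=21)
p-value (two-sided) = 0.00000
At α=0.1: p < α → reject H₀

reject H₀: yes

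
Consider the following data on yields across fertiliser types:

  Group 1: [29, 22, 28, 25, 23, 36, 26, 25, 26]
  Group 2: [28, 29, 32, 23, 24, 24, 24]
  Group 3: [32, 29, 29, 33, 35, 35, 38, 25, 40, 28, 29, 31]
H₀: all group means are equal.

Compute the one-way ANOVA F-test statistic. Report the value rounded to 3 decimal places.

test statistic = 6.229

Group means [26.67, 26.29, 32.00], grand mean 28.857
SSB = Σnᵢ(x̄ᵢ−x̄)² = 208.000; SSW = ΣΣ(x−x̄ᵢ)² = 417.429
MSB = 208.000/2 = 104.0000; MSW = 417.429/25 = 16.6971
F = MSB/MSW = 6.2286
df = (2, 25)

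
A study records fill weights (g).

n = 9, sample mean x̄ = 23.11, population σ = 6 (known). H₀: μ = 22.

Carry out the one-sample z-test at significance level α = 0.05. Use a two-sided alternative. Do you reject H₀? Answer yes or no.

reject H₀: no

SE = σ/√n = 6/√9 = 2.0000
z = (x̄−μ₀)/SE = (23.11−22)/2.0000 = 0.5550
p-value (two-sided) = 0.57889
At α=0.05: p ≥ α → fail to reject H₀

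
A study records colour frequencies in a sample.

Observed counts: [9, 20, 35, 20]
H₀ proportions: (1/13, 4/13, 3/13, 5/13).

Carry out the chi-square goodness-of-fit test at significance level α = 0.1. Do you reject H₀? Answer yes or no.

n = 84; E_i = n·p_i = [6.46, 25.85, 19.38, 32.31]
χ² = (9−6.46)²/6.46 + (20−25.85)²/25.85 + (35−19.38)²/19.38 + (20−32.31)²/32.31 = 19.5873
df = 3
p-value (upper-tail) = 0.00021
At α=0.1: p < α → reject H₀

reject H₀: yes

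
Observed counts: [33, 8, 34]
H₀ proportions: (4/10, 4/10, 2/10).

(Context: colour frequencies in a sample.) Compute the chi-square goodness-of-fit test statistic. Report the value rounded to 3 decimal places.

n = 75; E_i = n·p_i = [30.00, 30.00, 15.00]
χ² = (33−30.00)²/30.00 + (8−30.00)²/30.00 + (34−15.00)²/15.00 = 40.5000
df = 2

test statistic = 40.500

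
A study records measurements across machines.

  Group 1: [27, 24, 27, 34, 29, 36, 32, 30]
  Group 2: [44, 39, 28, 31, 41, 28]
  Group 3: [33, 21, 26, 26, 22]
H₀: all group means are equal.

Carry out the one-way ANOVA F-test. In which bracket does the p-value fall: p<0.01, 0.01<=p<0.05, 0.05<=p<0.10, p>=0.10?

Group means [29.88, 35.17, 25.60], grand mean 30.421
SSB = Σnᵢ(x̄ᵢ−x̄)² = 253.723; SSW = ΣΣ(x−x̄ᵢ)² = 446.908
MSB = 253.723/2 = 126.8616; MSW = 446.908/16 = 27.9318
F = MSB/MSW = 4.5418
df = (2, 16)
p-value (upper-tail) = 0.02741
→ bracket: 0.01<=p<0.05

p-value bracket: 0.01<=p<0.05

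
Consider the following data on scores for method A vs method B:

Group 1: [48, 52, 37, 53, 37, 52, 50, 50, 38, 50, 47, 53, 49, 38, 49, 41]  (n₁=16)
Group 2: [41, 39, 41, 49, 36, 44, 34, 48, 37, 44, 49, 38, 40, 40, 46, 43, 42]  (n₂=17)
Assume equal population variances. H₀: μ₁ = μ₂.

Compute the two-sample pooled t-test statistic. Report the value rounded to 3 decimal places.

x̄₁=46.500, s₁=6.066, n₁=16
x̄₂=41.824, s₂=4.461, n₂=17
s_p² = [15·6.066² + 16·4.461²]/31 = 28.0797
SE = √(s_p²·(1/16+1/17)) = 1.8457
t = (46.500−41.824)/1.8457 = 2.5337
df = 31

test statistic = 2.534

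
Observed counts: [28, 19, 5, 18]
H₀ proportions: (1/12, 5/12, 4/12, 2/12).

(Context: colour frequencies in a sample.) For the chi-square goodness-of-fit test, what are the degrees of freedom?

df = k − 1 = 4 − 1 = 3

degrees of freedom = 3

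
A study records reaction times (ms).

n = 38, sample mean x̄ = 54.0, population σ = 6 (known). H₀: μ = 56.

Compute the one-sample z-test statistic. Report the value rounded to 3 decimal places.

test statistic = -2.055

SE = σ/√n = 6/√38 = 0.9733
z = (x̄−μ₀)/SE = (54.0−56)/0.9733 = -2.0548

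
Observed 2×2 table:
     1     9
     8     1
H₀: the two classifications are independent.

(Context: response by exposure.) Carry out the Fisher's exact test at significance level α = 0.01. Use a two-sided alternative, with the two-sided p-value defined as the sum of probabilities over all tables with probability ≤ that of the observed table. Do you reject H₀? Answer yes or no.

reject H₀: yes

Margins: r₁=10, r₂=9, c₁=9, c₂=10, n=19
p_obs = C(10,1)·C(9,8)/C(19,9); sum pmf over tables with pmf ≤ p_obs
p-value (two-sided) = 0.00109
At α=0.01: p < α → reject H₀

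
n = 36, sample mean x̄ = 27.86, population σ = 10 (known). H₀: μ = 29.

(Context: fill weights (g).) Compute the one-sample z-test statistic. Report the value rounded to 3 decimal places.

test statistic = -0.684

SE = σ/√n = 10/√36 = 1.6667
z = (x̄−μ₀)/SE = (27.86−29)/1.6667 = -0.6840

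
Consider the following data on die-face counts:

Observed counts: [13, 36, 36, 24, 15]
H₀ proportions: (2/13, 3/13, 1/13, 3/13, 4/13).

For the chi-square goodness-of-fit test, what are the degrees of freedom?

df = k − 1 = 5 − 1 = 4

degrees of freedom = 4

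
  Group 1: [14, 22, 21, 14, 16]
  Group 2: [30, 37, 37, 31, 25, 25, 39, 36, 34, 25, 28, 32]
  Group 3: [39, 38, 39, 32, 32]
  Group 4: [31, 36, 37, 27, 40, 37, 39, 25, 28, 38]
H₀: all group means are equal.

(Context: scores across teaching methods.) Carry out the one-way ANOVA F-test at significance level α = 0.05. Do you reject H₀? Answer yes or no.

Group means [17.40, 31.58, 36.00, 33.80], grand mean 30.750
SSB = Σnᵢ(x̄ᵢ−x̄)² = 1130.283; SSW = ΣΣ(x−x̄ᵢ)² = 671.717
MSB = 1130.283/3 = 376.7611; MSW = 671.717/28 = 23.9899
F = MSB/MSW = 15.7050
df = (3, 28)
p-value (upper-tail) = 0.00000
At α=0.05: p < α → reject H₀

reject H₀: yes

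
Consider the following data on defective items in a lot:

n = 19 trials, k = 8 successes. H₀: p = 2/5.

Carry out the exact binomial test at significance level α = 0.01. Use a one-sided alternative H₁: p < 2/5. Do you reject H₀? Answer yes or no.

Exact binomial: n=19, k=8, p₀=2/5=0.4000
P(X≤8) from Σ C(n,i)·p₀^i·(1−p₀)^(n−i)
p-value (one-sided, H₁ less) = 0.66748
At α=0.01: p ≥ α → fail to reject H₀

reject H₀: no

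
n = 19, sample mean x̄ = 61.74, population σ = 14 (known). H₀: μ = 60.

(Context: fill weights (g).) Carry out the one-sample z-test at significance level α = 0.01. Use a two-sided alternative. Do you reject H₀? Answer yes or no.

reject H₀: no

SE = σ/√n = 14/√19 = 3.2118
z = (x̄−μ₀)/SE = (61.74−60)/3.2118 = 0.5417
p-value (two-sided) = 0.58799
At α=0.01: p ≥ α → fail to reject H₀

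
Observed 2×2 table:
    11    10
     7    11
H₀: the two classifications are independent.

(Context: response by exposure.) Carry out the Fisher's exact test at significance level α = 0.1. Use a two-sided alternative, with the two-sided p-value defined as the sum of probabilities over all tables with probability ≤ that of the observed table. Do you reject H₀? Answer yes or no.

Margins: r₁=21, r₂=18, c₁=18, c₂=21, n=39
p_obs = C(21,11)·C(18,7)/C(39,18); sum pmf over tables with pmf ≤ p_obs
p-value (two-sided) = 0.52333
At α=0.1: p ≥ α → fail to reject H₀

reject H₀: no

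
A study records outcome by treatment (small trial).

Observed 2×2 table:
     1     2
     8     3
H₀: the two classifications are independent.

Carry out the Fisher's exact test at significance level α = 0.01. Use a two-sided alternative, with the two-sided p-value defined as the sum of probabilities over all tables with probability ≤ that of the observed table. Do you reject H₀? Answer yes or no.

reject H₀: no

Margins: r₁=3, r₂=11, c₁=9, c₂=5, n=14
p_obs = C(3,1)·C(11,8)/C(14,9); sum pmf over tables with pmf ≤ p_obs
p-value (two-sided) = 0.50549
At α=0.01: p ≥ α → fail to reject H₀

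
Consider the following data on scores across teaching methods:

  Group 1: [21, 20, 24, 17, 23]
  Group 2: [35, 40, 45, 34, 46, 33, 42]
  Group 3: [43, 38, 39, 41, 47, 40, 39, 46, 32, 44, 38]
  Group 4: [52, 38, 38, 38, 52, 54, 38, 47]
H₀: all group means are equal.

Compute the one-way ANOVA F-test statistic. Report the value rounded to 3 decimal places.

Group means [21.00, 39.29, 40.64, 44.62], grand mean 38.194
SSB = Σnᵢ(x̄ᵢ−x̄)² = 1882.990; SSW = ΣΣ(x−x̄ᵢ)² = 759.849
MSB = 1882.990/3 = 627.6632; MSW = 759.849/27 = 28.1426
F = MSB/MSW = 22.3030
df = (3, 27)

test statistic = 22.303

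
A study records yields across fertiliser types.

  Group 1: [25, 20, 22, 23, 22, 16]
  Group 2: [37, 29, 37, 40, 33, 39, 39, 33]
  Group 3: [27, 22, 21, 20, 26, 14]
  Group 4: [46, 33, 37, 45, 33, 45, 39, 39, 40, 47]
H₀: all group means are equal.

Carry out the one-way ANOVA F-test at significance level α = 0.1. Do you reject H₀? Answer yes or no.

Group means [21.33, 35.88, 21.67, 40.40], grand mean 31.633
SSB = Σnᵢ(x̄ᵢ−x̄)² = 2145.025; SSW = ΣΣ(x−x̄ᵢ)² = 501.942
MSB = 2145.025/3 = 715.0083; MSW = 501.942/26 = 19.3054
F = MSB/MSW = 37.0366
df = (3, 26)
p-value (upper-tail) = 0.00000
At α=0.1: p < α → reject H₀

reject H₀: yes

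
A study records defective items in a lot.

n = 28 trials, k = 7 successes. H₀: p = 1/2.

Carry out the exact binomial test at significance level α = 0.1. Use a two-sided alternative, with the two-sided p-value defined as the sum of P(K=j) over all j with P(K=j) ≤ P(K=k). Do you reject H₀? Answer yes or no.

Exact binomial: n=28, k=7, p₀=1/2=0.5000
P(X=j) = C(n,j)·p₀^j·(1−p₀)^(n−j); p = Σ P(X=j) over j with P(X=j) ≤ P(X=7)
p-value (two-sided) = 0.01254
At α=0.1: p < α → reject H₀

reject H₀: yes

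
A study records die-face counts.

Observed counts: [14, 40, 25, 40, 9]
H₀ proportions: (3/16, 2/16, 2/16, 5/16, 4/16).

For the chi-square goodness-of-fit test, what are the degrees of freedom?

df = k − 1 = 5 − 1 = 4

degrees of freedom = 4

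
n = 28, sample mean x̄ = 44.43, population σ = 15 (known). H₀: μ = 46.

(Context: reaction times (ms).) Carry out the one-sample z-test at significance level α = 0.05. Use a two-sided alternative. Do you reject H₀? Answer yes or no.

reject H₀: no

SE = σ/√n = 15/√28 = 2.8347
z = (x̄−μ₀)/SE = (44.43−46)/2.8347 = -0.5538
p-value (two-sided) = 0.57969
At α=0.05: p ≥ α → fail to reject H₀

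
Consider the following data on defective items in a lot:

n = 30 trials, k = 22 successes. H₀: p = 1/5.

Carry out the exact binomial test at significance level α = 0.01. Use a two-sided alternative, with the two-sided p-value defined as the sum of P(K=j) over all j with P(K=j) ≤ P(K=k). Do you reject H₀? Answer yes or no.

Exact binomial: n=30, k=22, p₀=1/5=0.2000
P(X=j) = C(n,j)·p₀^j·(1−p₀)^(n−j); p = Σ P(X=j) over j with P(X=j) ≤ P(X=22)
p-value (two-sided) = 0.00000
At α=0.01: p < α → reject H₀

reject H₀: yes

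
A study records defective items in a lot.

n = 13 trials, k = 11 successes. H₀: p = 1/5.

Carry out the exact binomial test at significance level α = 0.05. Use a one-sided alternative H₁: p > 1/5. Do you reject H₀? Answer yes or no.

reject H₀: yes

Exact binomial: n=13, k=11, p₀=1/5=0.2000
P(X≥11) from Σ C(n,i)·p₀^i·(1−p₀)^(n−i)
p-value (one-sided, H₁ greater) = 0.00000
At α=0.05: p < α → reject H₀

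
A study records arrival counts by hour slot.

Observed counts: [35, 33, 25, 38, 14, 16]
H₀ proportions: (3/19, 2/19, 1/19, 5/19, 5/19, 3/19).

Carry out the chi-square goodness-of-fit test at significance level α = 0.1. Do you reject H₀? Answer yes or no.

reject H₀: yes

n = 161; E_i = n·p_i = [25.42, 16.95, 8.47, 42.37, 42.37, 25.42]
χ² = (35−25.42)²/25.42 + (33−16.95)²/16.95 + (25−8.47)²/8.47 + (38−42.37)²/42.37 + (14−42.37)²/42.37 + (16−25.42)²/25.42 = 73.9824
df = 5
p-value (upper-tail) = 0.00000
At α=0.1: p < α → reject H₀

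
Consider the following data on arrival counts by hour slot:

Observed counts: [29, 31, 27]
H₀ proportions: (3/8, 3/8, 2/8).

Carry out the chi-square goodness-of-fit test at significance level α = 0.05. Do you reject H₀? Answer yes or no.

n = 87; E_i = n·p_i = [32.62, 32.62, 21.75]
χ² = (29−32.62)²/32.62 + (31−32.62)²/32.62 + (27−21.75)²/21.75 = 1.7510
df = 2
p-value (upper-tail) = 0.41666
At α=0.05: p ≥ α → fail to reject H₀

reject H₀: no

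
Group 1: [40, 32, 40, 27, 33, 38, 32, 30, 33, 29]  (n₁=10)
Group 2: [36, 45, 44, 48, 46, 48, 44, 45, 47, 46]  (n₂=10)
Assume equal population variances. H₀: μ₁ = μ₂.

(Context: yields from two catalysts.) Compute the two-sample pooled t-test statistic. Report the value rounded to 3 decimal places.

x̄₁=33.400, s₁=4.526, n₁=10
x̄₂=44.900, s₂=3.446, n₂=10
s_p² = [9·4.526² + 9·3.446²]/18 = 16.1833
SE = √(s_p²·(1/10+1/10)) = 1.7991
t = (33.400−44.900)/1.7991 = -6.3922
df = 18

test statistic = -6.392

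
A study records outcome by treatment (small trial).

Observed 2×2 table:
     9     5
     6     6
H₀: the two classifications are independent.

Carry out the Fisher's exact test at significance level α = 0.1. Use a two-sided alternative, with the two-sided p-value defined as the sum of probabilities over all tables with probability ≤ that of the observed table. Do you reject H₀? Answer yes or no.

Margins: r₁=14, r₂=12, c₁=15, c₂=11, n=26
p_obs = C(14,9)·C(12,6)/C(26,15); sum pmf over tables with pmf ≤ p_obs
p-value (two-sided) = 0.69217
At α=0.1: p ≥ α → fail to reject H₀

reject H₀: no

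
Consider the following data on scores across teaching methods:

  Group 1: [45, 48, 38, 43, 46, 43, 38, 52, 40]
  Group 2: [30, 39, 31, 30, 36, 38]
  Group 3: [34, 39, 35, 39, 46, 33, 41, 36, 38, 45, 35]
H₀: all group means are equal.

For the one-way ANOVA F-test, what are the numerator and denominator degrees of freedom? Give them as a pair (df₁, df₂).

k = 3 groups, N = 26 total
df = (k−1, N−k) = (3−1, 26−3) = (2, 23)

degrees of freedom = [2, 23]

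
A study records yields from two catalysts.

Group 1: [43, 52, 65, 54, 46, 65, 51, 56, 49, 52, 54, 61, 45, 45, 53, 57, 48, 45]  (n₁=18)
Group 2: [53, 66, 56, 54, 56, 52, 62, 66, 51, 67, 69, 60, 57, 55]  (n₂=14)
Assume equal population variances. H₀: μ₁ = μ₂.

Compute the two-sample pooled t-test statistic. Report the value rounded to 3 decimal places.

test statistic = -2.870

x̄₁=52.278, s₁=6.676, n₁=18
x̄₂=58.857, s₂=6.100, n₂=14
s_p² = [17·6.676² + 13·6.100²]/30 = 41.3775
SE = √(s_p²·(1/18+1/14)) = 2.2922
t = (52.278−58.857)/2.2922 = -2.8703
df = 30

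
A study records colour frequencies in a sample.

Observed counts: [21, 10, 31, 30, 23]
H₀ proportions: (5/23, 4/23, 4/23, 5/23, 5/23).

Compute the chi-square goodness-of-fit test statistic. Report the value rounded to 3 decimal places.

n = 115; E_i = n·p_i = [25.00, 20.00, 20.00, 25.00, 25.00]
χ² = (21−25.00)²/25.00 + (10−20.00)²/20.00 + (31−20.00)²/20.00 + (30−25.00)²/25.00 + (23−25.00)²/25.00 = 12.8500
df = 4

test statistic = 12.850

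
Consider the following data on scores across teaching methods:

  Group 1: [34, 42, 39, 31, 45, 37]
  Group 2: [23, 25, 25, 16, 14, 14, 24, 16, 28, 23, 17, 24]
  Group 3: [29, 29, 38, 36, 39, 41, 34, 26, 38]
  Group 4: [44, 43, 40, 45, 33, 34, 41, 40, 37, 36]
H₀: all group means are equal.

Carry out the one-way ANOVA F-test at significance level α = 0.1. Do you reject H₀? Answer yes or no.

reject H₀: yes

Group means [38.00, 20.75, 34.44, 39.30], grand mean 31.892
SSB = Σnᵢ(x̄ᵢ−x̄)² = 2320.995; SSW = ΣΣ(x−x̄ᵢ)² = 780.572
MSB = 2320.995/3 = 773.6651; MSW = 780.572/33 = 23.6537
F = MSB/MSW = 32.7080
df = (3, 33)
p-value (upper-tail) = 0.00000
At α=0.1: p < α → reject H₀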